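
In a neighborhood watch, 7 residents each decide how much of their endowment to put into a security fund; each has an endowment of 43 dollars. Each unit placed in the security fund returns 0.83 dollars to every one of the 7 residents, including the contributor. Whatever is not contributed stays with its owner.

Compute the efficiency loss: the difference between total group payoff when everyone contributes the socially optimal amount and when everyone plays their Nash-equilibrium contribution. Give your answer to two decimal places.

1447.81 dollars

The private return per contributed unit is 0.83 < 1, so contributing 0 is dominant for every player. At the Nash equilibrium everyone keeps their 43, and the group total is 7 × 43 = 301.
Each contributed unit returns 5.810 to the group as a whole (0.83 to each of 7 players), which exceeds 1, so the social optimum is full contribution: group total = 5.810 × 301 = 1748.81.
Efficiency loss = 1748.81 − 301 = 1447.81.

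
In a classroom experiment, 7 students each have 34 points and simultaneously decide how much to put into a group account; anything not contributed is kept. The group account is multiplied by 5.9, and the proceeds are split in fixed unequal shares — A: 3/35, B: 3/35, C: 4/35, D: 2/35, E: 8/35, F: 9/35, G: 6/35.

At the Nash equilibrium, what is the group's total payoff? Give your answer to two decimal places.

737.80 points

Each unit j contributes comes back to j as 5.9 × (j's share), so j prefers to contribute only if that share exceeds 1/5.9 = 0.1695; otherwise keeping the unit dominates.
The shares above 0.1695 belong to E, F and G, contributing 34 each; the remaining 4 contribute 0. Total contributed: 102.
The group account pays out 5.9 × 102 = 601.80 in total (split across the unequal shares, but the aggregate is all that matters for the group sum).
The 4 free-riders keep 34 each, adding 136. Group total = 136 + 601.80 = 737.80.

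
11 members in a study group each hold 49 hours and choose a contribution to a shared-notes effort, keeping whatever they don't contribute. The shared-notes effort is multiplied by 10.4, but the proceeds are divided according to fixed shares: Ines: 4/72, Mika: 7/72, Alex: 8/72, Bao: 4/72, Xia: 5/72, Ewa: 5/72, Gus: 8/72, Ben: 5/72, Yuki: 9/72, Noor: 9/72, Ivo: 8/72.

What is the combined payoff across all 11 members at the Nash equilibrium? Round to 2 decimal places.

3302.60 hours

Each unit j contributes comes back to j as 10.4 × (j's share), so j prefers to contribute only if that share exceeds 1/10.4 = 0.0962; otherwise keeping the unit dominates.
Mika, Alex, Gus, Yuki, Noor and Ivo clear that bar, contributing 49 each; the remaining 5 contribute 0. Total contributed: 294.
The shared-notes effort pays out 10.4 × 294 = 3057.60 in total (split across the unequal shares, but the aggregate is all that matters for the group sum).
The 5 free-riders keep 49 each, adding 245. Group total = 245 + 3057.60 = 3302.60.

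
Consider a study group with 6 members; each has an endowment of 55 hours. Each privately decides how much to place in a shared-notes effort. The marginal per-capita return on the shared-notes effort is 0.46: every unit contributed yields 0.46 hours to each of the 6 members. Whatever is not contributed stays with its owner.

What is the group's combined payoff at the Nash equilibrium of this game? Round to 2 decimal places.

330.00 hours

The private return per contributed unit is 0.46 < 1, so contributing 0 is dominant for every player. At the Nash equilibrium everyone keeps their 55, and the group total is 6 × 55 = 330.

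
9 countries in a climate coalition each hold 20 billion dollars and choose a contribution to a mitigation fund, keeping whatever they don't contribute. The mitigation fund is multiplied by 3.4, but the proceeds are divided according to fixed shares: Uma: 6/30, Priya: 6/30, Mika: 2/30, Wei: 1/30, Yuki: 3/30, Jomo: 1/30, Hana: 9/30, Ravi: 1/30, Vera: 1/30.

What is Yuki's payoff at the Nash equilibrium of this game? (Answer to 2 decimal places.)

Each unit j contributes comes back to j as 3.4 × (j's share), so j prefers to contribute only if that share exceeds 1/3.4 = 0.2941; otherwise keeping the unit dominates.
The only share above 0.2941 is Hana's 9/30, contributing 20; the remaining 8 contribute 0. Total contributed: 20.
Yuki keeps 20 and receives 3.4 × 20 × 3/30 = 6.80 from the mitigation fund, for a payoff of 26.80.

26.80 billion dollars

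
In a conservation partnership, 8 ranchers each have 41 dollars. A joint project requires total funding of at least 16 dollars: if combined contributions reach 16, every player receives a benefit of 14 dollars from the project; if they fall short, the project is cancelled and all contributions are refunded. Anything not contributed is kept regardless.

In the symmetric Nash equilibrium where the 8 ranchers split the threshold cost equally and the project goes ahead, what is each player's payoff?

Equal share of the threshold: 16/8 = 2.
At this profile no one gains by cutting their contribution: any cut drops the total below 16, the project is cancelled, contributions are refunded, and the deviator ends with 41, which is less than 41 − 2 + 14 = 53. Contributing more than 2 just wastes the excess. So contributing exactly 2 is a best response.
Each player's payoff: 41 − 2 + 14 = 53.

53 dollars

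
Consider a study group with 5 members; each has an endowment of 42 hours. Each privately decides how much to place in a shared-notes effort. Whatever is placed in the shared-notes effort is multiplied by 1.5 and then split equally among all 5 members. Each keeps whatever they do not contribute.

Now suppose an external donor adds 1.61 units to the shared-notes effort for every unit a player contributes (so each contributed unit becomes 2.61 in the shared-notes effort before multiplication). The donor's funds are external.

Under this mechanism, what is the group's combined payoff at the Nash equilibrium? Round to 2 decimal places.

210.00 hours

The effective private return is 1.5 × 2.61 / 5 = 0.7830, which is still under 1, so the mechanism doesn't change anyone's dominant strategy: zero contribution.
At the Nash equilibrium no one contributes; group total payoff = 5 × 42 = 210.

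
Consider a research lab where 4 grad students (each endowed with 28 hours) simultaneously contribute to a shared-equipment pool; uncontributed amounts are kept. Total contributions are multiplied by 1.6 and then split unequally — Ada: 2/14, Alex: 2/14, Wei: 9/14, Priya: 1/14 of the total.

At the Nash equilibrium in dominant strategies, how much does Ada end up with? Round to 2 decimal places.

34.40 hours

Player j's private return per contributed unit is 1.6 × (j's share). Contributing is weakly dominant for j when that share is at least 1/1.6 = 0.6250, and contributing 0 is dominant otherwise.
Wei alone (share 9/14) is above the threshold, contributing 28; the remaining 3 contribute 0. Total contributed: 28.
Ada keeps 28 and receives 1.6 × 28 × 2/14 = 6.40 from the shared-equipment pool, for a payoff of 34.40.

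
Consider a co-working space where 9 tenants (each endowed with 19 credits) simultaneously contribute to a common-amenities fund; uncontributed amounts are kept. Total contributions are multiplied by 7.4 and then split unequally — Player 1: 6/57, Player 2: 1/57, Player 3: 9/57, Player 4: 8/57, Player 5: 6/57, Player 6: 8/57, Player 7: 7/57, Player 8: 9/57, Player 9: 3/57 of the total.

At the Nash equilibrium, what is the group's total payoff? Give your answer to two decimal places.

For player j, contributing a unit is worthwhile iff 7.4 × (j's share) ≥ 1, i.e. iff j's share is at least 0.1351.
Player 3, Player 4, Player 6 and Player 8 are above the threshold, contributing 19 each; the remaining 5 contribute 0. Total contributed: 76.
The common-amenities fund pays out 7.4 × 76 = 562.40 in total (split across the unequal shares, but the aggregate is all that matters for the group sum).
The 5 free-riders keep 19 each, adding 95. Group total = 95 + 562.40 = 657.40.

657.40 credits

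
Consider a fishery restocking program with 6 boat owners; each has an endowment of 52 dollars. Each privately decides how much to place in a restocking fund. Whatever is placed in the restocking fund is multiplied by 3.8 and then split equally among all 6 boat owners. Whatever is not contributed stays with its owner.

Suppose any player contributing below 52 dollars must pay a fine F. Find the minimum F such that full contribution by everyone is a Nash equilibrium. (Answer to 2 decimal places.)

19.07 dollars

Given the others contribute fully, the best deviation is to contribute 0 (any partial contribution still incurs the fine and gives up units whose private return 0.6333 is below 1).
Deviating from 52 to 0 saves 52 dollars but forfeits the deviator's share of the drop in the restocking fund: 3.8/6 × 52 = 32.93.
So the deviation gain is 52 − 32.93 = 19.07, and the fine must be at least 19.07 dollars to wipe it out.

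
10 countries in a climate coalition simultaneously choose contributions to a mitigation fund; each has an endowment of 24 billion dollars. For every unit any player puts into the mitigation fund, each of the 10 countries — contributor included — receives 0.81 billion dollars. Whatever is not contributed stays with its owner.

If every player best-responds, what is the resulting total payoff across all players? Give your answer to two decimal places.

The private return per contributed unit is 0.81 < 1, so contributing 0 is dominant for every player. At the Nash equilibrium everyone keeps their 24, and the group total is 10 × 24 = 240.

240.00 billion dollars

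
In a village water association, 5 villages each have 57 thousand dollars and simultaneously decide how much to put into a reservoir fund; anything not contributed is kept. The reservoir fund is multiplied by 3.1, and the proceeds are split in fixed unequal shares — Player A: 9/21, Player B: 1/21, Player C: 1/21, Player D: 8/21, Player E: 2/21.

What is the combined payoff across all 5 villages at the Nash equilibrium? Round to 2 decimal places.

524.40 thousand dollars

Each unit j contributes comes back to j as 3.1 × (j's share), so j prefers to contribute only if that share exceeds 1/3.1 = 0.3226; otherwise keeping the unit dominates.
Player A and Player D are above the threshold, contributing 57 each; the remaining 3 contribute 0. Total contributed: 114.
The reservoir fund pays out 3.1 × 114 = 353.40 in total (split across the unequal shares, but the aggregate is all that matters for the group sum).
The 3 free-riders keep 57 each, adding 171. Group total = 171 + 353.40 = 524.40.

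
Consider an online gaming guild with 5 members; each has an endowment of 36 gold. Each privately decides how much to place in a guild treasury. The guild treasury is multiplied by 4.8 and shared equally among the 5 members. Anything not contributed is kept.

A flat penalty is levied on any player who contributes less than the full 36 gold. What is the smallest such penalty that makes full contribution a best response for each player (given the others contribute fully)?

Given the others contribute fully, the best deviation is to contribute 0 (any partial contribution still incurs the fine and gives up units whose private return 0.9600 is below 1).
Deviating from 36 to 0 saves 36 gold but forfeits the deviator's share of the drop in the guild treasury: 4.8/5 × 36 = 34.56.
So the deviation gain is 36 − 34.56 = 1.44, and the fine must be at least 1.44 gold to wipe it out.

1.44 gold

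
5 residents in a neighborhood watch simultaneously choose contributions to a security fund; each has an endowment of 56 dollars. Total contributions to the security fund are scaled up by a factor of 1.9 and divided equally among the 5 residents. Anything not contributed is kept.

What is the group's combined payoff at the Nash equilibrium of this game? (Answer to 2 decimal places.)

Each contributed unit returns 1.9/5 = 0.3800 to its contributor — below 1 — so contributing 0 is dominant for every player. At the Nash equilibrium everyone keeps their 56, and the group total is 5 × 56 = 280.

280.00 dollars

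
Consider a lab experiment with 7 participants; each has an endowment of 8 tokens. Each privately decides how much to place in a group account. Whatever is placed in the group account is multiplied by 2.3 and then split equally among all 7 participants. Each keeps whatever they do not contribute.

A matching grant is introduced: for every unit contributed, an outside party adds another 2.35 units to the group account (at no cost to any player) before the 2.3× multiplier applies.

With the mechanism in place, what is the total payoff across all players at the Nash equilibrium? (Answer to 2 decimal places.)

With the mechanism, a contributed unit returns 2.3 × 3.35 / 7 = 1.1007 per unit of net cost to the contributor — now above 1 — so contributing fully is weakly dominant for every player.
So the Nash equilibrium is full contribution by all 7; the group earns 2.3 × 3.35 × 56 = 431.48.

431.48 tokens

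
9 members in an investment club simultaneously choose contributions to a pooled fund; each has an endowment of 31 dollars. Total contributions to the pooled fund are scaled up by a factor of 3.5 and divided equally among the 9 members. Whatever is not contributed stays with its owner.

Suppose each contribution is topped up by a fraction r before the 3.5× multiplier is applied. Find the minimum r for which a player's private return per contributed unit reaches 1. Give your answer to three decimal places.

1.571

With matching at rate r, one contributed unit becomes (1 + r) in the pooled fund and returns 3.5 × (1 + r) / 9 to the contributor.
Setting this equal to 1: 1 + r = 9/3.5 = 2.5714.
So the minimum matching rate is r = 2.5714 − 1 = 1.571.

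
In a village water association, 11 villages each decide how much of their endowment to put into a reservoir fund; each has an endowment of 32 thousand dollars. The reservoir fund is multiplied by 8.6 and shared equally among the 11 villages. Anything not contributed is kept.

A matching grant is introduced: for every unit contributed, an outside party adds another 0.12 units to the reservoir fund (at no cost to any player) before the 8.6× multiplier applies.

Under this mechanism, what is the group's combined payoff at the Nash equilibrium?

352.00 thousand dollars

Even with the mechanism, each unit contributed returns only 8.6 × 1.12 / 11 = 0.8756 per unit of net cost, so contributing nothing is still dominant.
At the Nash equilibrium no one contributes; group total payoff = 11 × 32 = 352.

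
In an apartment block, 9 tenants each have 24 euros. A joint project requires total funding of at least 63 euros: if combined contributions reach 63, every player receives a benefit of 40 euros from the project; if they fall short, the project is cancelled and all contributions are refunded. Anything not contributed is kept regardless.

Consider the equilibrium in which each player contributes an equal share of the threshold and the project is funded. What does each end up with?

Equal share of the threshold: 63/9 = 7.
At this profile no one gains by cutting their contribution: any cut drops the total below 63, the project is cancelled, contributions are refunded, and the deviator ends with 24, which is less than 24 − 7 + 40 = 57. Contributing more than 7 just wastes the excess. So contributing exactly 7 is a best response.
Each player's payoff: 24 − 7 + 40 = 57.

57 euros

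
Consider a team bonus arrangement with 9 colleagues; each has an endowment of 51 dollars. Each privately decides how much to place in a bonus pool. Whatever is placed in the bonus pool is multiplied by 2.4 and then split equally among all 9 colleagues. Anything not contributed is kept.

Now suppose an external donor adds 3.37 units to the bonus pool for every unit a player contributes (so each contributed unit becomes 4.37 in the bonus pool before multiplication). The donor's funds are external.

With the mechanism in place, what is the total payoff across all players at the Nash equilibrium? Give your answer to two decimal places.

4813.99 dollars

The effective private return per unit is now 2.4 × 4.37 / 9 = 1.1653 > 1, so every player's dominant strategy flips to full contribution.
So the Nash equilibrium is full contribution by all 9; the group earns 2.4 × 4.37 × 459 = 4813.99.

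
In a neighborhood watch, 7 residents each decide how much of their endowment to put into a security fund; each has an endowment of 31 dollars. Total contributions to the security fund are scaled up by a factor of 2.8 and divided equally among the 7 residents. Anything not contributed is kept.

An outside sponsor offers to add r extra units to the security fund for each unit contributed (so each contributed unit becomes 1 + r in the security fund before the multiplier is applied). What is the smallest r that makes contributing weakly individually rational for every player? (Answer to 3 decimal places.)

1.500

With matching at rate r, one contributed unit becomes (1 + r) in the security fund and returns 2.8 × (1 + r) / 7 to the contributor.
Setting this equal to 1: 1 + r = 7/2.8 = 2.5000.
So the minimum matching rate is r = 2.5000 − 1 = 1.500.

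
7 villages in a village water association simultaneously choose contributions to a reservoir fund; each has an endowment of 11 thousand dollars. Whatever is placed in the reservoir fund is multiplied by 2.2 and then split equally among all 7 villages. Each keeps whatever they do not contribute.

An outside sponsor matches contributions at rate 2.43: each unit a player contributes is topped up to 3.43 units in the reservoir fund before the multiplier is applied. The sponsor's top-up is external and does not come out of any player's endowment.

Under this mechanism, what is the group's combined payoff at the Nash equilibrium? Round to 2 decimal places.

Under the mechanism each unit contributed yields 2.2 × 3.43 / 7 = 1.0780 back to its contributor per unit of net cost, which exceeds 1, making full contribution the dominant choice for everyone.
So the Nash equilibrium is full contribution by all 7; the group earns 2.2 × 3.43 × 77 = 581.04.

581.04 thousand dollars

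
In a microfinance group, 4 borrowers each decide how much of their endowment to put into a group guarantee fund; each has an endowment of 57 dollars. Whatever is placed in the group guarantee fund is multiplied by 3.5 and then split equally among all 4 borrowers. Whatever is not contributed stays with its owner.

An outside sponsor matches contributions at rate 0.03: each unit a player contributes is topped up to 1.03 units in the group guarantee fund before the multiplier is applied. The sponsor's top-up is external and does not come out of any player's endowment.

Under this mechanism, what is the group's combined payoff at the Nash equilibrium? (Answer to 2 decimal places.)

The effective private return is 3.5 × 1.03 / 4 = 0.9013, which is still under 1, so the mechanism doesn't change anyone's dominant strategy: zero contribution.
At the Nash equilibrium no one contributes; group total payoff = 4 × 57 = 228.

228.00 dollars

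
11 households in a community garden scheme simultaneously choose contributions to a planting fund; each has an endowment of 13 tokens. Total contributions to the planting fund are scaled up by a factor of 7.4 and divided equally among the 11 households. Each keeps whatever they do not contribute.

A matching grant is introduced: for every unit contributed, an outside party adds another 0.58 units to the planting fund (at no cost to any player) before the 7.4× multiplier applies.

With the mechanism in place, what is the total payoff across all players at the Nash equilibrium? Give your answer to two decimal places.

With the mechanism, a contributed unit returns 7.4 × 1.58 / 11 = 1.0629 per unit of net cost to the contributor — now above 1 — so contributing fully is weakly dominant for every player.
So the Nash equilibrium is full contribution by all 11; the group earns 7.4 × 1.58 × 143 = 1671.96.

1671.96 tokens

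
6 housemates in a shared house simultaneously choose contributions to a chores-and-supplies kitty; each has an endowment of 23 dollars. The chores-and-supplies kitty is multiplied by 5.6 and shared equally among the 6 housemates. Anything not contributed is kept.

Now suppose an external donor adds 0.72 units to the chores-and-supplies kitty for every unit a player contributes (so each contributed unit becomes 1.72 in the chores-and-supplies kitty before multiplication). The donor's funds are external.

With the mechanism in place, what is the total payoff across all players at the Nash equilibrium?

1329.22 dollars

Under the mechanism each unit contributed yields 5.6 × 1.72 / 6 = 1.6053 back to its contributor per unit of net cost, which exceeds 1, making full contribution the dominant choice for everyone.
At the Nash equilibrium everyone contributes 23. Group total payoff = 5.6 × 1.72 × 138 = 1329.22.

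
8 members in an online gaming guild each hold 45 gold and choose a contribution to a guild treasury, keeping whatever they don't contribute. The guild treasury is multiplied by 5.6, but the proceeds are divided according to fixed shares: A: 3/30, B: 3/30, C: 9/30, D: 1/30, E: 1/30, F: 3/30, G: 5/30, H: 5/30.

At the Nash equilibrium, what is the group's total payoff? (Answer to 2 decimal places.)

Player j's private return per contributed unit is 5.6 × (j's share). Contributing is weakly dominant for j when that share is at least 1/5.6 = 0.1786, and contributing 0 is dominant otherwise.
C alone (share 9/30) is above the threshold, contributing 45; the remaining 7 contribute 0. Total contributed: 45.
The guild treasury pays out 5.6 × 45 = 252.00 in total (split across the unequal shares, but the aggregate is all that matters for the group sum).
The 7 free-riders keep 45 each, adding 315. Group total = 315 + 252.00 = 567.00.

567.00 gold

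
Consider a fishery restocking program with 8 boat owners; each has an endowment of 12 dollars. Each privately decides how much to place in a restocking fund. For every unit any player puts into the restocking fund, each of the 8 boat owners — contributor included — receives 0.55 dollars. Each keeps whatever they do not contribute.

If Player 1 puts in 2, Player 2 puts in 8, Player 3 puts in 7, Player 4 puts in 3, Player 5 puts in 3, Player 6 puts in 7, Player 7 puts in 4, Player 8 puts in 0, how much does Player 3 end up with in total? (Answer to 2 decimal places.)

Total contributed: 2 + 8 + 7 + 3 + 3 + 7 + 4 + 0 = 34.
Each receives 0.55 × 34 = 18.70 from the restocking fund.
Player 3 keeps 12 − 7 = 5, so Player 3's payoff is 5 + 18.70 = 23.70.

23.70 dollars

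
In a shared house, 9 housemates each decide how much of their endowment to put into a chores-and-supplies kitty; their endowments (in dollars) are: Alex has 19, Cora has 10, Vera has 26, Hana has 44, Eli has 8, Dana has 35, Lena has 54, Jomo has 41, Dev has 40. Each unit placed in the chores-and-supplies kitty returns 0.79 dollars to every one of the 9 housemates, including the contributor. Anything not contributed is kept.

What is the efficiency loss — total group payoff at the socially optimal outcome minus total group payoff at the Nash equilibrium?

1692.47 dollars

The private return per contributed unit is 0.79 < 1 for everyone, so the Nash equilibrium is zero contribution and the group total is Σ E_j = 19 + 10 + 26 + 44 + 8 + 35 + 54 + 41 + 40 = 277.
Each contributed unit returns 7.110 to the group, so the social optimum is full contribution by everyone: group total = 7.110 × 277 = 1969.47.
Efficiency loss = (7.110 − 1) × 277 = 1692.47.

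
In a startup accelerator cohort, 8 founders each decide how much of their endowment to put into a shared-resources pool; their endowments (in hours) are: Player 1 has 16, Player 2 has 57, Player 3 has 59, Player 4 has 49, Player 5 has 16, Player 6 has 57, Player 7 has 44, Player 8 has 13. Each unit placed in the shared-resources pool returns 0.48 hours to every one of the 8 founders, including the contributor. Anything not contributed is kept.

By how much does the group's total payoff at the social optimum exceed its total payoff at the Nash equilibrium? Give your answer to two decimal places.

883.24 hours

The private return per contributed unit is 0.48 < 1 for everyone, so the Nash equilibrium is zero contribution and the group total is Σ E_j = 16 + 57 + 59 + 49 + 16 + 57 + 44 + 13 = 311.
Each contributed unit returns 3.840 to the group, so the social optimum is full contribution by everyone: group total = 3.840 × 311 = 1194.24.
Efficiency loss = (3.840 − 1) × 311 = 883.24.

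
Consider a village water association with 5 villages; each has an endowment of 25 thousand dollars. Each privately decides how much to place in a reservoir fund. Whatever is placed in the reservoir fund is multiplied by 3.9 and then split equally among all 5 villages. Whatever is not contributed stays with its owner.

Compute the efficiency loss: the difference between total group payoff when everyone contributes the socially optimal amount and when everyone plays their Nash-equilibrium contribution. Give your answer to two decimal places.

Each contributed unit returns 3.9/5 = 0.7800 to its contributor — below 1 — so contributing 0 is dominant for every player. At the Nash equilibrium everyone keeps their 25, and the group total is 5 × 25 = 125.
Each contributed unit returns 3.900 to the group as a whole (0.7800 to each of 5 players), which exceeds 1, so the social optimum is full contribution: group total = 3.900 × 125 = 487.50.
Efficiency loss = 487.50 − 125 = 362.50.

362.50 thousand dollars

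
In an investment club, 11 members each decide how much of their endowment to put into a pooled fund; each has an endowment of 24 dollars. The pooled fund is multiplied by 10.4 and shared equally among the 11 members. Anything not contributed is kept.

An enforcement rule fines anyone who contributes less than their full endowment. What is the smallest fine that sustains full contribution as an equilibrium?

1.31 dollars

Given the others contribute fully, the best deviation is to contribute 0 (any partial contribution still incurs the fine and gives up units whose private return 0.9455 is below 1).
Deviating from 24 to 0 saves 24 dollars but forfeits the deviator's share of the drop in the pooled fund: 10.4/11 × 24 = 22.69.
So the deviation gain is 24 − 22.69 = 1.31, and the fine must be at least 1.31 dollars to wipe it out.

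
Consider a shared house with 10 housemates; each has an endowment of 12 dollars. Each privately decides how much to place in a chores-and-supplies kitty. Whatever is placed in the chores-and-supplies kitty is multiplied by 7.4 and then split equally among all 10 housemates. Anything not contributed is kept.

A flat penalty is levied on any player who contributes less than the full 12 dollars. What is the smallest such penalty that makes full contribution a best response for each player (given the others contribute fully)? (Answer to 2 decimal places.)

3.12 dollars

Given the others contribute fully, the best deviation is to contribute 0 (any partial contribution still incurs the fine and gives up units whose private return 0.7400 is below 1).
Deviating from 12 to 0 saves 12 dollars but forfeits the deviator's share of the drop in the chores-and-supplies kitty: 7.4/10 × 12 = 8.88.
So the deviation gain is 12 − 8.88 = 3.12, and the fine must be at least 3.12 dollars to wipe it out.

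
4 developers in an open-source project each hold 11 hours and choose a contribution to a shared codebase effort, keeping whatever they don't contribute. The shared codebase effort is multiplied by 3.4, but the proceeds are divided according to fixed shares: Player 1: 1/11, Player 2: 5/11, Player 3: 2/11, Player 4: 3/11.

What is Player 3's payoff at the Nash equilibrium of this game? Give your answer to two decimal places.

17.80 hours

For player j, contributing a unit is worthwhile iff 3.4 × (j's share) ≥ 1, i.e. iff j's share is at least 0.2941.
Only Player 2 (5/11) clears that bar, contributing 11; the remaining 3 contribute 0. Total contributed: 11.
Player 3 keeps 11 and receives 3.4 × 11 × 2/11 = 6.80 from the shared codebase effort, for a payoff of 17.80.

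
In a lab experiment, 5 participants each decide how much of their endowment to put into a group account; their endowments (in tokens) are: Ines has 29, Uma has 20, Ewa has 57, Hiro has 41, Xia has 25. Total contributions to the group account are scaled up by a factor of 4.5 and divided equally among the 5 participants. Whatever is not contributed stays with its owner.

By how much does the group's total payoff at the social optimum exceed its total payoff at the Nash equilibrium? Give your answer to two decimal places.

The private return per contributed unit is 4.5/5 = 0.9000 < 1 for every player regardless of endowment, so the Nash equilibrium is zero contribution and the group total is Σ E_j = 29 + 20 + 57 + 41 + 25 = 172.
Each contributed unit returns 4.500 to the group, so the social optimum is full contribution by everyone: group total = 4.500 × 172 = 774.00.
Efficiency loss = (4.500 − 1) × 172 = 602.00.

602.00 tokens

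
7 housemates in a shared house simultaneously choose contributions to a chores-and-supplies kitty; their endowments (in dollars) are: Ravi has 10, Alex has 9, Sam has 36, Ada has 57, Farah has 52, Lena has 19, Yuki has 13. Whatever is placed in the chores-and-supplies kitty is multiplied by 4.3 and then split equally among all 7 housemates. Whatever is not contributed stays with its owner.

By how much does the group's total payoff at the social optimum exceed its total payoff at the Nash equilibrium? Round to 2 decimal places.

646.80 dollars

The private return per contributed unit is 4.3/7 = 0.6143 < 1 for every player regardless of endowment, so the Nash equilibrium is zero contribution and the group total is Σ E_j = 10 + 9 + 36 + 57 + 52 + 19 + 13 = 196.
Each contributed unit returns 4.300 to the group, so the social optimum is full contribution by everyone: group total = 4.300 × 196 = 842.80.
Efficiency loss = (4.300 − 1) × 196 = 646.80.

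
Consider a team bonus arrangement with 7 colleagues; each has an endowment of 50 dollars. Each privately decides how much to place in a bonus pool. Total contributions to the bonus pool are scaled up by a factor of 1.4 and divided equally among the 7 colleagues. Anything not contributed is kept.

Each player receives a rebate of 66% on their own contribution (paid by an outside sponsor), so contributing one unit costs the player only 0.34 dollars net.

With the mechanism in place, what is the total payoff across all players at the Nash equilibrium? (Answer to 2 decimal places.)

350.00 dollars

With the mechanism, a contributed unit returns (1.4/7) / 0.34 = 0.5882 per unit of net cost — still below 1 — so contributing 0 remains dominant for every player.
Everyone keeps their endowment and the group total is 7 × 50 = 350.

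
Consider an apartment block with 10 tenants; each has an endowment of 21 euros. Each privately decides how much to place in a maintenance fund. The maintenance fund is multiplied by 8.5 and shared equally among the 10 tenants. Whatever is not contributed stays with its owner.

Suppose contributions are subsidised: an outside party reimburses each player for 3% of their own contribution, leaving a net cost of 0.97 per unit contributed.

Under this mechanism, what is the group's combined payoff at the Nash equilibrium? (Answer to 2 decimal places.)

The effective private return is (8.5/10) / 0.97 = 0.8763, which is still under 1, so the mechanism doesn't change anyone's dominant strategy: zero contribution.
At the Nash equilibrium no one contributes; group total payoff = 10 × 21 = 210.

210.00 euros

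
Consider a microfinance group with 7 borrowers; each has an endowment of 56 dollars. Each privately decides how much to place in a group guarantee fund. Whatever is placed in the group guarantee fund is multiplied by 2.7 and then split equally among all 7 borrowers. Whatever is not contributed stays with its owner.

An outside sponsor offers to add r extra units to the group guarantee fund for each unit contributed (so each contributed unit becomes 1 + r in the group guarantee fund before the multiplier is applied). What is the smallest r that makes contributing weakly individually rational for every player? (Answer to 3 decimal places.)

1.593

With matching at rate r, one contributed unit becomes (1 + r) in the group guarantee fund and returns 2.7 × (1 + r) / 7 to the contributor.
Setting this equal to 1: 1 + r = 7/2.7 = 2.5926.
So the minimum matching rate is r = 2.5926 − 1 = 1.593.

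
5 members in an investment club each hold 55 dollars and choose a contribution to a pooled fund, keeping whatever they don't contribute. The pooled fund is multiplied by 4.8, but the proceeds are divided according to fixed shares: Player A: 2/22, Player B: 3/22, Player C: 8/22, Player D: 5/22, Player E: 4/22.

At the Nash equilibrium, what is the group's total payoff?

For player j, contributing a unit is worthwhile iff 4.8 × (j's share) ≥ 1, i.e. iff j's share is at least 0.2083.
Player C and Player D clear that bar, contributing 55 each; the remaining 3 contribute 0. Total contributed: 110.
The pooled fund pays out 4.8 × 110 = 528.00 in total (split across the unequal shares, but the aggregate is all that matters for the group sum).
The 3 free-riders keep 55 each, adding 165. Group total = 165 + 528.00 = 693.00.

693.00 dollars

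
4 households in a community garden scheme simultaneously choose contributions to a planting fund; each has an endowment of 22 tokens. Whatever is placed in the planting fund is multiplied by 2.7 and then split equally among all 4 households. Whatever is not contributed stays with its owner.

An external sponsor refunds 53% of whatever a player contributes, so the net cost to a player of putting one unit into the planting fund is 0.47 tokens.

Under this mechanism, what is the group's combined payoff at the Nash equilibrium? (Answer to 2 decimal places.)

284.24 tokens

With the mechanism, a contributed unit returns (2.7/4) / 0.47 = 1.4362 per unit of net cost to the contributor — now above 1 — so contributing fully is weakly dominant for every player.
So the Nash equilibrium is full contribution by all 4; the group earns 4 × (22 × 0.53 + 2.7 × 22) = 284.24.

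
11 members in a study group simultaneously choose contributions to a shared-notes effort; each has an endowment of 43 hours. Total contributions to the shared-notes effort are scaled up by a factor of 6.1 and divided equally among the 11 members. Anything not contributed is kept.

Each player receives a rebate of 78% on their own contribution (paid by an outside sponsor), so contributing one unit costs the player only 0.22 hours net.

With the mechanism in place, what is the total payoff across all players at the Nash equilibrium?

The effective private return per unit is now (6.1/11) / 0.22 = 2.5207 > 1, so every player's dominant strategy flips to full contribution.
So the Nash equilibrium is full contribution by all 11; the group earns 11 × (43 × 0.78 + 6.1 × 43) = 3254.24.

3254.24 hours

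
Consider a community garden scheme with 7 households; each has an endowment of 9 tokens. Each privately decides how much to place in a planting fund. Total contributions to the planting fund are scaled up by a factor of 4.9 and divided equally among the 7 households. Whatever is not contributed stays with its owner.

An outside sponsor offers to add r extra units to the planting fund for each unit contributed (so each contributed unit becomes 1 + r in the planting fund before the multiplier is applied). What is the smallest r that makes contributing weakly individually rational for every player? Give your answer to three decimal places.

With matching at rate r, one contributed unit becomes (1 + r) in the planting fund and returns 4.9 × (1 + r) / 7 to the contributor.
Setting this equal to 1: 1 + r = 7/4.9 = 1.4286.
So the minimum matching rate is r = 1.4286 − 1 = 0.429.

0.429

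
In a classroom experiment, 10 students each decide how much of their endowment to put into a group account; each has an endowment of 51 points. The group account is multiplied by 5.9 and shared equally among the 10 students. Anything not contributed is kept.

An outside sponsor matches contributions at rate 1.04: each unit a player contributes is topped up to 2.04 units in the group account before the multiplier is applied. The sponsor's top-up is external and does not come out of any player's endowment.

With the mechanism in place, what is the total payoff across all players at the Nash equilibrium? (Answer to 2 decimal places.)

With the mechanism, a contributed unit returns 5.9 × 2.04 / 10 = 1.2036 per unit of net cost to the contributor — now above 1 — so contributing fully is weakly dominant for every player.
So the Nash equilibrium is full contribution by all 10; the group earns 5.9 × 2.04 × 510 = 6138.36.

6138.36 points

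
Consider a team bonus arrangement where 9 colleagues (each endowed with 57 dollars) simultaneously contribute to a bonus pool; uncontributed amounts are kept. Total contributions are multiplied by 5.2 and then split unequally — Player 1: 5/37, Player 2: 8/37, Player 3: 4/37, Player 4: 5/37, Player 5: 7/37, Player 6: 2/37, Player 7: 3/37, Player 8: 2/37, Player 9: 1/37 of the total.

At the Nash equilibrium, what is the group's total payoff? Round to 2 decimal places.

Player j's private return per contributed unit is 5.2 × (j's share). Contributing is weakly dominant for j when that share is at least 1/5.2 = 0.1923, and contributing 0 is dominant otherwise.
Player 2 alone (share 8/37) is above the threshold, contributing 57; the remaining 8 contribute 0. Total contributed: 57.
The bonus pool pays out 5.2 × 57 = 296.40 in total (split across the unequal shares, but the aggregate is all that matters for the group sum).
The 8 free-riders keep 57 each, adding 456. Group total = 456 + 296.40 = 752.40.

752.40 dollars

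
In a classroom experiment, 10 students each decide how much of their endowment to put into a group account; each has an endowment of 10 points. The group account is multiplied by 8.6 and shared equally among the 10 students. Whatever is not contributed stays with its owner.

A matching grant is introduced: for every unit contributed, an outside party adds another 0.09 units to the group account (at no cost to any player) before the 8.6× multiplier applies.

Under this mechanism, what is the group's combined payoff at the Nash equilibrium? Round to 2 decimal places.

100.00 points

With the mechanism, a contributed unit returns 8.6 × 1.09 / 10 = 0.9374 per unit of net cost — still below 1 — so contributing 0 remains dominant for every player.
At the Nash equilibrium no one contributes; group total payoff = 10 × 10 = 100.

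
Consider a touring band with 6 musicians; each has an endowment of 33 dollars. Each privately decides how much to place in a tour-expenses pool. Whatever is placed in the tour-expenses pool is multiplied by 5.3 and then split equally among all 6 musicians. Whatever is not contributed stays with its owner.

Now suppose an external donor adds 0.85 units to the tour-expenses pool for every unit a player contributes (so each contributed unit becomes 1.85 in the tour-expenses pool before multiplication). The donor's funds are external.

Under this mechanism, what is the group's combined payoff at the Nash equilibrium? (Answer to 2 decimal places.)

With the mechanism, a contributed unit returns 5.3 × 1.85 / 6 = 1.6342 per unit of net cost to the contributor — now above 1 — so contributing fully is weakly dominant for every player.
At the Nash equilibrium everyone contributes 33. Group total payoff = 5.3 × 1.85 × 198 = 1941.39.

1941.39 dollars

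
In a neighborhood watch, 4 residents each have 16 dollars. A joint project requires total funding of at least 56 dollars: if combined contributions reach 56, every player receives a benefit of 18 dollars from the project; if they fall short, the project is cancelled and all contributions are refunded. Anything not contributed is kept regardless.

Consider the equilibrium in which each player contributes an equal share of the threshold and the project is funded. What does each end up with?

Equal share of the threshold: 56/4 = 14.
At this profile no one gains by cutting their contribution: any cut drops the total below 56, the project is cancelled, contributions are refunded, and the deviator ends with 16, which is less than 16 − 14 + 18 = 20. Contributing more than 14 just wastes the excess. So contributing exactly 14 is a best response.
Each player's payoff: 16 − 14 + 18 = 20.

20 dollars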